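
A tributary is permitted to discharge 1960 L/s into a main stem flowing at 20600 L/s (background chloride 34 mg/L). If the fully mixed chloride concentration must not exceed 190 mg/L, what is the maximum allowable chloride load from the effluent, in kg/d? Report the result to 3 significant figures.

310000 kg/d

Mass balance at the limit: 20600·34.00 + 1960·Cₑ = 22560·190 → Cₑ = 1830 mg/L.
1960 L/s = 1.960 m³/s. Load = 1.960 m³/s × 1830 g/m³ × 86 400 s/d = 309800 kg/d.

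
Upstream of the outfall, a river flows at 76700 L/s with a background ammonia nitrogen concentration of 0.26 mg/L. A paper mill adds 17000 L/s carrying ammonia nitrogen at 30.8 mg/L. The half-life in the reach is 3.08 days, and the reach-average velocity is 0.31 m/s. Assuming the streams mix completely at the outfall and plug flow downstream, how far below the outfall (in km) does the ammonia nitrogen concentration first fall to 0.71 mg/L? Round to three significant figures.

250 km

After mixing, C = (76700·0.2600 + 17000·30.80) / 93700 = 543500/93700 = 5.801 mg/L.
Half-life 3.08 d → k = ln 2 / 3.08 = 0.2250 d⁻¹.
Set 5.801·exp(−k·t) = 0.71 → t = ln(5.801/0.71)/k = 806400 s = 224.0 h.
Distance = v·t = 0.31·806400 = 250000 m = 250.0 km.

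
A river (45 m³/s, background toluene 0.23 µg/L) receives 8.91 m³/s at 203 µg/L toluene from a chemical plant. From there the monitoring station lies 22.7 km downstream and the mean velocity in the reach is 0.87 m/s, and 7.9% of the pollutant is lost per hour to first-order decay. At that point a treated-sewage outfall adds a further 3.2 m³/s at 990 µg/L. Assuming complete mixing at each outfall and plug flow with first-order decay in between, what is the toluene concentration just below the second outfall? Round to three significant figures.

After mixing, C = (45.00·0.2300 + 8.910·203.0) / 53.91 = 1819/53.91 = 33.74 µg/L; combined flow 53.91 m³/s.
Travel time t = 22.7·1000 / 0.87 = 26090 s = 7.248 h.
7.9%/h lost → k = −ln(1 − 0.079) = 0.08230 h⁻¹.
After decay, C = 33.74 × e^(−kt) = 33.74 × 0.5508 = 18.58 µg/L.
At the second outfall, C = (53.91·18.58 + 3.200·990.0) / (53.91 + 3.200) = 73.01 µg/L.

73.0 µg/L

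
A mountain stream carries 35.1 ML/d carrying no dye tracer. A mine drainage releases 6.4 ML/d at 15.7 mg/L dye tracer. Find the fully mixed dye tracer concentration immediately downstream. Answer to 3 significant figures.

Flow-weighted average: C = (35.10·0 + 6.400·15.70) / 41.50 = 100.5/41.50 = 2.421 mg/L.

2.42 mg/L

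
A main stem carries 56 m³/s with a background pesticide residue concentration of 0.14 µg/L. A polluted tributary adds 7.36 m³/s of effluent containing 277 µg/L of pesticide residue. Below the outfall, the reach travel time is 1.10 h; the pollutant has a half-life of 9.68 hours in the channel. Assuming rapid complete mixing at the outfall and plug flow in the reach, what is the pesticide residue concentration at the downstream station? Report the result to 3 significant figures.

After mixing, C = (56.00·0.1400 + 7.360·277.0) / 63.36 = 2047/63.36 = 32.30 µg/L.
Half-life 9.68 h → k = ln 2 / 9.68 = 0.07161 h⁻¹ = 1.719 d⁻¹.
First-order decay: C = 32.30·exp(−k·t) = 32.30·0.9243 = 29.85 µg/L.

29.9 µg/L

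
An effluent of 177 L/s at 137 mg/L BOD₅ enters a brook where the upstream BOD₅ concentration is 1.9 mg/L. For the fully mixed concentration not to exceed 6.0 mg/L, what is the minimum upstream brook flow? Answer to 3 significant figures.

5660 L/s

Set C_mix = 6.0: (Q·1.900 + 177.0·137.0) / (Q + 177.0) = 6.0
→ Q = 177.0·(137.0 − 6.0)/(6.0 − 1.900) = 5655 L/s.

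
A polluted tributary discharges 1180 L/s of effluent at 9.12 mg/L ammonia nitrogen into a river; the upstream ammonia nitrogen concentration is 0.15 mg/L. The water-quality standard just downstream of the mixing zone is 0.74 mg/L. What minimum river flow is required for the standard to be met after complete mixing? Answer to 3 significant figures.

Set C_mix = 0.74: (Q·0.1500 + 1180·9.120) / (Q + 1180) = 0.74
→ Q = 1180·(9.120 − 0.74)/(0.74 − 0.1500) = 16760 L/s.

16800 L/s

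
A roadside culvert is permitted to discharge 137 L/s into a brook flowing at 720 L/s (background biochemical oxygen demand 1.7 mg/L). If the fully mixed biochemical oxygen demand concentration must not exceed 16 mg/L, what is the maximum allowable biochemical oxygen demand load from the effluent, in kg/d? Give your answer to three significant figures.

Mass balance at the limit: 720.0·1.700 + 137.0·Cₑ = 857.0·16 → Cₑ = 91.15 mg/L.
137.0 L/s = 0.1370 m³/s. Load = 0.1370 m³/s × 91.15 g/m³ × 86 400 s/d = 1079 kg/d.

1080 kg/d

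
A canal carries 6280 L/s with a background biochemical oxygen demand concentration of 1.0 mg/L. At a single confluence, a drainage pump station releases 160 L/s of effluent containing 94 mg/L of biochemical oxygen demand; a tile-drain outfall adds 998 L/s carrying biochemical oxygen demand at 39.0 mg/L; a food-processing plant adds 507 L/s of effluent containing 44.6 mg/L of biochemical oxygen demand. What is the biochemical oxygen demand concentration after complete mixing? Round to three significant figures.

After mixing, C = (6280·1.000 + 160.0·94.00 + 998.0·39.00 + 507.0·44.60) / 7945 = 82850/7945 = 10.43 mg/L.

10.4 mg/L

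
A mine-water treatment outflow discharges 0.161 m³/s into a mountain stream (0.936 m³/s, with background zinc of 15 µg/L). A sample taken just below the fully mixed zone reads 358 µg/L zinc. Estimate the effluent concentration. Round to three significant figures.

2350 µg/L

Mass balance: 0.9360·15.00 + 0.1610·Cₑ = 1.097·358.0
→ Cₑ = (1.097·358.0 − 0.9360·15.00) / 0.1610 = 2352 µg/L.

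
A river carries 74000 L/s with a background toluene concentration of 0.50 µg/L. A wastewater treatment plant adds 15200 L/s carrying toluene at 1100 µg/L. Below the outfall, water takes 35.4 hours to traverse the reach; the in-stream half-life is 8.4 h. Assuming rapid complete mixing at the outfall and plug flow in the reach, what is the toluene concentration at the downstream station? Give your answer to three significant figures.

10.1 µg/L

Mixed concentration C = ΣQC/ΣQ = (74000·0.5000 + 15200·1100) / 89200 = 16760000/89200 = 187.9 µg/L.
Half-life 8.4 h → k = ln 2 / 8.4 = 0.08252 h⁻¹ = 1.980 d⁻¹.
After decay, C = 187.9 × e^(−kt) = 187.9 × 0.05387 = 10.12 µg/L.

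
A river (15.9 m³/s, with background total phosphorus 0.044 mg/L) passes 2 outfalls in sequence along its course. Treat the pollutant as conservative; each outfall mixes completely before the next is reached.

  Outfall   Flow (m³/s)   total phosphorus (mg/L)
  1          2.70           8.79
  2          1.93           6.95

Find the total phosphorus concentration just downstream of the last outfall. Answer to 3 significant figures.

1.84 mg/L

After outfall 1: Q = 15.90 + 2.700 = 18.60 m³/s; C = (15.90·0.04400 + 2.700·8.790)/18.60 = 1.314 mg/L.
After outfall 2: Q = 18.60 + 1.930 = 20.53 m³/s; C = (18.60·1.314 + 1.930·6.950)/20.53 = 1.843 mg/L.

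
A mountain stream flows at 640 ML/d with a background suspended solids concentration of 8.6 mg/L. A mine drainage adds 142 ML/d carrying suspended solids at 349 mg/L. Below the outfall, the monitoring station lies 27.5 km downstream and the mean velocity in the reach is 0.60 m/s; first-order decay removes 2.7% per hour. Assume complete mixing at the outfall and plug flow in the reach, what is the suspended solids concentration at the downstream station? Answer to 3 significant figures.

49.7 mg/L

After mixing, C = (640.0·8.600 + 142.0·349.0) / 782.0 = 55060/782.0 = 70.41 mg/L.
Travel time t = 27.5·1000 / 0.60 = 45830 s = 12.73 h.
2.7%/h lost → k = −ln(1 − 0.027) = 0.02737 h⁻¹.
After decay, C = 70.41 × e^(−kt) = 70.41 × 0.7058 = 49.69 mg/L.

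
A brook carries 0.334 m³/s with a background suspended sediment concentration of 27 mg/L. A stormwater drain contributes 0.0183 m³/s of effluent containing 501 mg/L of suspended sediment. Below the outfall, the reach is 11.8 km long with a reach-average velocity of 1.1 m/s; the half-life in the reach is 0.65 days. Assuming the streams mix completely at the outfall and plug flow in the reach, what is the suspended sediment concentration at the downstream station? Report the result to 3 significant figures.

Mass balance: C = (0.3340·27.00 + 0.01830·501.0) / 0.3523 = 18.19/0.3523 = 51.62 mg/L.
Travel time t = 11.8·1000 / 1.1 = 10730 s = 2.980 h.
Half-life 0.65 d → k = ln 2 / 0.65 = 1.066 d⁻¹.
Applying C = C₀e^(−kt): 51.62 × 0.8760 = 45.22 mg/L.

45.2 mg/L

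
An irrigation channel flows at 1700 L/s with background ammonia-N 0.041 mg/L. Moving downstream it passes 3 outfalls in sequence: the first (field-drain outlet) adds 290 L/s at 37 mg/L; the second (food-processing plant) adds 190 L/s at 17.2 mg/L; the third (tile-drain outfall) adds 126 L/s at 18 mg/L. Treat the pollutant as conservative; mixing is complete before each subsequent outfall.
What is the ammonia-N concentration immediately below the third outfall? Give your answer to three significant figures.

7.08 mg/L

After outfall 1: Q = 1700 + 290.0 = 1990 L/s; C = (1700·0.04100 + 290.0·37.00)/1990 = 5.427 mg/L.
After outfall 2: Q = 1990 + 190.0 = 2180 L/s; C = (1990·5.427 + 190.0·17.20)/2180 = 6.453 mg/L.
After outfall 3: Q = 2180 + 126.0 = 2306 L/s; C = (2180·6.453 + 126.0·18.00)/2306 = 7.084 mg/L.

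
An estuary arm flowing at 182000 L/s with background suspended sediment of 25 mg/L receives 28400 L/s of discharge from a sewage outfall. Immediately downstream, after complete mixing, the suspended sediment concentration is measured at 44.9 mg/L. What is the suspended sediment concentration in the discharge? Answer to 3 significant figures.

172 mg/L

Mass balance: 182000·25.00 + 28400·Cₑ = 210400·44.90
→ Cₑ = (210400·44.90 − 182000·25.00) / 28400 = 172.4 mg/L.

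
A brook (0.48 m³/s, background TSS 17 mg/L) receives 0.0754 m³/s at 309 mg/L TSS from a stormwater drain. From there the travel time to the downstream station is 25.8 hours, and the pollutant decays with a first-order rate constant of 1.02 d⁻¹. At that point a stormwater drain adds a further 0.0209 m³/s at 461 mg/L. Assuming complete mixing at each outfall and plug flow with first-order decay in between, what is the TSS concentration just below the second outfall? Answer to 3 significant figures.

Mass balance: C = (0.4800·17.00 + 0.07540·309.0) / 0.5554 = 31.46/0.5554 = 56.64 mg/L; combined flow 0.5554 m³/s.
After decay, C = 56.64 × e^(−kt) = 56.64 × 0.3340 = 18.92 mg/L.
At the second outfall, C = (0.5554·18.92 + 0.02090·461.0) / (0.5554 + 0.02090) = 34.95 mg/L.

35.0 mg/L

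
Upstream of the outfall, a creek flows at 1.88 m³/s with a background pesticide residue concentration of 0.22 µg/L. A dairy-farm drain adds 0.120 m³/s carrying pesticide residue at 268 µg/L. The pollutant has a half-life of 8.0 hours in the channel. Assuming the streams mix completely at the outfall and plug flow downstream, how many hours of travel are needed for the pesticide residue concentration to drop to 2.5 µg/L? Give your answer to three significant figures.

21.6 h

Flow-weighted average: C = (1.880·0.2200 + 0.1200·268.0) / 2.000 = 32.57/2.000 = 16.29 µg/L.
Half-life 8.0 h → k = ln 2 / 8.0 = 0.08664 h⁻¹ = 2.079 d⁻¹.
16.29·exp(−k·t) = 2.5 → t = ln(16.29/2.5)/k = 77870 s = 21.63 h.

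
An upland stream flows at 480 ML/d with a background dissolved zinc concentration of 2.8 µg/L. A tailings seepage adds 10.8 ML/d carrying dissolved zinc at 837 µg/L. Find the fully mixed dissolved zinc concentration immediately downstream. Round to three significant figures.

21.2 µg/L

Conservation of mass: C = (480.0·2.800 + 10.80·837.0) / 490.8 = 10380/490.8 = 21.16 µg/L.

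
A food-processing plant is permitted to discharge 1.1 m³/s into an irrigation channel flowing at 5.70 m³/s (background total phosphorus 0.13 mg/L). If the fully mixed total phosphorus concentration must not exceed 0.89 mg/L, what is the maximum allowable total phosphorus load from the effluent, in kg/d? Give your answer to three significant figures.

459 kg/d

Mass balance at the limit: 5.700·0.1300 + 1.100·Cₑ = 6.800·0.89 → Cₑ = 4.828 mg/L.
Load = 1.100 m³/s × 4.828 g/m³ × 86 400 s/d = 458.9 kg/d.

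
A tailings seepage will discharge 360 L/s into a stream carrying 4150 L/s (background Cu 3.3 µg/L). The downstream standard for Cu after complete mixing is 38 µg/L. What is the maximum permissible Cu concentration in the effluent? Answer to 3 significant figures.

At the limit, (Qr·Cr + Qe·Cₑ)/(Qr + Qe) = 38:
Cₑ = (4510·38 − 4150·3.300) / 360.0 = 438.0 µg/L.

438 µg/L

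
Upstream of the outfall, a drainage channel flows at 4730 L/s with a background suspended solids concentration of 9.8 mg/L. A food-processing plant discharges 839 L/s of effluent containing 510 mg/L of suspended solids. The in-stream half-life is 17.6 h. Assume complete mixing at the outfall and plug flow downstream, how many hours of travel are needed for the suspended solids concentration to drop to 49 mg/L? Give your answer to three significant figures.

Flow-weighted average: C = (4730·9.800 + 839.0·510.0) / 5569 = 474200/5569 = 85.16 mg/L.
Half-life 17.6 h → k = ln 2 / 17.6 = 0.03938 h⁻¹ = 0.9452 d⁻¹.
85.16·exp(−k·t) = 49 → t = ln(85.16/49)/k = 50520 s = 14.03 h.

14.0 h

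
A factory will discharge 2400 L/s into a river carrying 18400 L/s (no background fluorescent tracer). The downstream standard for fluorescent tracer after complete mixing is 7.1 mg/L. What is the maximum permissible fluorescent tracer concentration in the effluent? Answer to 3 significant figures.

At the limit, (Qr·Cr + Qe·Cₑ)/(Qr + Qe) = 7.1:
Cₑ = (20800·7.1 − 18400·0) / 2400 = 61.53 mg/L.

61.5 mg/L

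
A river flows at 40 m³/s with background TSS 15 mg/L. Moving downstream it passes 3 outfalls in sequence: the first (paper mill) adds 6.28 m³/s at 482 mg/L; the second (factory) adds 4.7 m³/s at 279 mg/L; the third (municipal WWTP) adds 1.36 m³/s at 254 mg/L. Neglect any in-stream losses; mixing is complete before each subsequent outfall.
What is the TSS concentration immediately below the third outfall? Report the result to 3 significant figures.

101 mg/L

After outfall 1: Q = 40.00 + 6.280 = 46.28 m³/s; C = (40.00·15.00 + 6.280·482.0)/46.28 = 78.37 mg/L.
After outfall 2: Q = 46.28 + 4.700 = 50.98 m³/s; C = (46.28·78.37 + 4.700·279.0)/50.98 = 96.87 mg/L.
After outfall 3: Q = 50.98 + 1.360 = 52.34 m³/s; C = (50.98·96.87 + 1.360·254.0)/52.34 = 100.9 mg/L.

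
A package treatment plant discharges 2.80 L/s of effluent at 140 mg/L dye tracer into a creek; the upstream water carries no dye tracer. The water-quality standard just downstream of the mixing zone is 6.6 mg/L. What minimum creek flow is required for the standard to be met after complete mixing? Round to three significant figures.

56.6 L/s

Set C_mix = 6.6: (Q·0 + 2.800·140.0) / (Q + 2.800) = 6.6
→ Q = 2.800·(140.0 − 6.6)/(6.6 − 0) = 56.59 L/s.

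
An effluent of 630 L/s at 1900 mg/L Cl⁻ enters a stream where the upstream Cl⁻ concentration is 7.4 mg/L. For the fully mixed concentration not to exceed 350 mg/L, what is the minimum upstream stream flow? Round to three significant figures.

Set C_mix = 350: (Q·7.400 + 630.0·1900) / (Q + 630.0) = 350
→ Q = 630.0·(1900 − 350)/(350 − 7.400) = 2850 L/s.

2850 L/s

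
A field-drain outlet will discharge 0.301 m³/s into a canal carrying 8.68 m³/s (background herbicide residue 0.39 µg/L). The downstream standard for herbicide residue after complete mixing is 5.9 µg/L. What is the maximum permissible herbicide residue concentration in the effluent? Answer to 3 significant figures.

At the limit, (Qr·Cr + Qe·Cₑ)/(Qr + Qe) = 5.9:
Cₑ = (8.981·5.9 − 8.680·0.3900) / 0.3010 = 164.8 µg/L.

165 µg/L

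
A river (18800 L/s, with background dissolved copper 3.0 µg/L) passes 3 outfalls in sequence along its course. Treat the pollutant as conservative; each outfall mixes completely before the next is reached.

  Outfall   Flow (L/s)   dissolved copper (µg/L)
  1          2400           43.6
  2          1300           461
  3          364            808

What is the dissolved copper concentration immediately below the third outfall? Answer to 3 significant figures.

After outfall 1: Q = 18800 + 2400 = 21200 L/s; C = (18800·3.000 + 2400·43.60)/21200 = 7.596 µg/L.
After outfall 2: Q = 21200 + 1300 = 22500 L/s; C = (21200·7.596 + 1300·461.0)/22500 = 33.79 µg/L.
After outfall 3: Q = 22500 + 364.0 = 22860 L/s; C = (22500·33.79 + 364.0·808.0)/22860 = 46.12 µg/L.

46.1 µg/L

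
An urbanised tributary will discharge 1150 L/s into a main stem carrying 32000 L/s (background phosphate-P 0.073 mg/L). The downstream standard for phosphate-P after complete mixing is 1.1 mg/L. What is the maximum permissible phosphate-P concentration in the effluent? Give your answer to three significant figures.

At the limit, (Qr·Cr + Qe·Cₑ)/(Qr + Qe) = 1.1:
Cₑ = (33150·1.1 − 32000·0.07300) / 1150 = 29.68 mg/L.

29.7 mg/L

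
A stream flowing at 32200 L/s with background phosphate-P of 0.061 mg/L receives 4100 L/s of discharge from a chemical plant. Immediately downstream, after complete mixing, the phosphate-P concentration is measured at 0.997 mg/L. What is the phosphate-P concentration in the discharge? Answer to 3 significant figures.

8.35 mg/L

Mass balance: 32200·0.06100 + 4100·Cₑ = 36300·0.9970
→ Cₑ = (36300·0.9970 − 32200·0.06100) / 4100 = 8.348 mg/L.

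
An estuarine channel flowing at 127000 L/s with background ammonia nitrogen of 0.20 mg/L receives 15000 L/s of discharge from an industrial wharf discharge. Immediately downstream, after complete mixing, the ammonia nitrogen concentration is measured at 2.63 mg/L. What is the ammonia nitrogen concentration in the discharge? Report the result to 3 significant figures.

23.2 mg/L

Mass balance: 127000·0.2000 + 15000·Cₑ = 142000·2.630
→ Cₑ = (142000·2.630 − 127000·0.2000) / 15000 = 23.20 mg/L.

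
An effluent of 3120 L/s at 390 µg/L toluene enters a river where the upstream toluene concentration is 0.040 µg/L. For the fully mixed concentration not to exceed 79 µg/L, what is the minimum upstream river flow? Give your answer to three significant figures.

12300 L/s

Set C_mix = 79: (Q·0.04000 + 3120·390.0) / (Q + 3120) = 79
→ Q = 3120·(390.0 − 79)/(79 − 0.04000) = 12290 L/s.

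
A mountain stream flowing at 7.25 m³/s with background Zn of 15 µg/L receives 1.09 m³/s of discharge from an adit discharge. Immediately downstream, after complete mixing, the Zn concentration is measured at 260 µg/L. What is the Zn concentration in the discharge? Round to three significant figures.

1890 µg/L

Mass balance: 7.250·15.00 + 1.090·Cₑ = 8.340·260.0
→ Cₑ = (8.340·260.0 − 7.250·15.00) / 1.090 = 1890 µg/L.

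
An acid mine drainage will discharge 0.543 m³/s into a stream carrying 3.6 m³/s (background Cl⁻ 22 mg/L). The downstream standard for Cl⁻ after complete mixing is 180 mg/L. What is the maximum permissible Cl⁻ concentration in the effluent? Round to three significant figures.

At the limit, (Qr·Cr + Qe·Cₑ)/(Qr + Qe) = 180:
Cₑ = (4.143·180 − 3.600·22.00) / 0.5430 = 1228 mg/L.

1230 mg/L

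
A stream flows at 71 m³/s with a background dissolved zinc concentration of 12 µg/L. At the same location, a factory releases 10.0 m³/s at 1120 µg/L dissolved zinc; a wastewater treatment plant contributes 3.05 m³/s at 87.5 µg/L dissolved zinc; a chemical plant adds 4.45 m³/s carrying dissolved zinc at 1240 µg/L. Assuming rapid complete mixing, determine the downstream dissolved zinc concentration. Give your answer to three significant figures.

202 µg/L

Conservation of mass: C = (71.00·12.00 + 10.00·1120 + 3.050·87.50 + 4.450·1240) / 88.50 = 17840/88.50 = 201.5 µg/L.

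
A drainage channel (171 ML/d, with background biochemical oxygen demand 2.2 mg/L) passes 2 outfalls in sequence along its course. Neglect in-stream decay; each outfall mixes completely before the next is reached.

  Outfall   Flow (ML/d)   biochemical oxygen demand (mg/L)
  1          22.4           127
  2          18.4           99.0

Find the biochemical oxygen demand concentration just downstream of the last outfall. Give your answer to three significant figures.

23.8 mg/L

Outfall 1: combined Q = 193.4 ML/d; C = (171.0·2.200 + 22.40·127.0)/193.4 = 16.65 mg/L.
Outfall 2: combined Q = 211.8 ML/d; C = (193.4·16.65 + 18.40·99.00)/211.8 = 23.81 mg/L.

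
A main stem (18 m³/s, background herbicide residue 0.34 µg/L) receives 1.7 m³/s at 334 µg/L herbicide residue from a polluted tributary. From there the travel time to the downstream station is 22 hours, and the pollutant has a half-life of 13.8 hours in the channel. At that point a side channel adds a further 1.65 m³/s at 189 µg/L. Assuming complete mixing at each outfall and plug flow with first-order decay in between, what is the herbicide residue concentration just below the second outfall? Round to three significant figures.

Conservation of mass: C = (18.00·0.3400 + 1.700·334.0) / 19.70 = 573.9/19.70 = 29.13 µg/L; combined flow 19.70 m³/s.
Half-life 13.8 h → k = ln 2 / 13.8 = 0.05023 h⁻¹ = 1.205 d⁻¹.
After decay, C = 29.13 × e^(−kt) = 29.13 × 0.3312 = 9.649 µg/L.
At the second outfall, C = (19.70·9.649 + 1.650·189.0) / (19.70 + 1.650) = 23.51 µg/L.

23.5 µg/L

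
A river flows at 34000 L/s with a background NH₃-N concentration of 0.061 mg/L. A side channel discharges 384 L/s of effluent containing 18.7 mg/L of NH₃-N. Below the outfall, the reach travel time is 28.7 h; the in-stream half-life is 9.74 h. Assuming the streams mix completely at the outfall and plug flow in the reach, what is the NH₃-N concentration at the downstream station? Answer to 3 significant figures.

0.0349 mg/L

After mixing, C = (34000·0.06100 + 384.0·18.70) / 34380 = 9255/34380 = 0.2692 mg/L.
Half-life 9.74 h → k = ln 2 / 9.74 = 0.07117 h⁻¹ = 1.708 d⁻¹.
Decay over the reach: 0.2692·exp(−kt) = 0.2692·0.1297 = 0.03491 mg/L.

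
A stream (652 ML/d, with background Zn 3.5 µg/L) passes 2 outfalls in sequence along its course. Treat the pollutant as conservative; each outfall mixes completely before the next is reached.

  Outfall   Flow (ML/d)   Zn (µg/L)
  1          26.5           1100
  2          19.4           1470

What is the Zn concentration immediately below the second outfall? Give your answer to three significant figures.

85.9 µg/L

After outfall 1: Q = 652.0 + 26.50 = 678.5 ML/d; C = (652.0·3.500 + 26.50·1100)/678.5 = 46.33 µg/L.
After outfall 2: Q = 678.5 + 19.40 = 697.9 ML/d; C = (678.5·46.33 + 19.40·1470)/697.9 = 85.90 µg/L.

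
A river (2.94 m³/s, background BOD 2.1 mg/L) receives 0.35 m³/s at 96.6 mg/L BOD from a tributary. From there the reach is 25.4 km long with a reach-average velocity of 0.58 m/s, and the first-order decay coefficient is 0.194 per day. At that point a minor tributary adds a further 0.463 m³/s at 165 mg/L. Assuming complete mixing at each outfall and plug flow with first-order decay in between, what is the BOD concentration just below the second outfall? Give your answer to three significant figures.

Mass balance: C = (2.940·2.100 + 0.3500·96.60) / 3.290 = 39.98/3.290 = 12.15 mg/L; combined flow 3.290 m³/s.
Travel time t = 25.4·1000 / 0.58 = 43790 s = 12.16 h.
Applying C = C₀e^(−kt): 12.15 × 0.9063 = 11.02 mg/L.
At the second outfall, C = (3.290·11.02 + 0.4630·165.0) / (3.290 + 0.4630) = 30.01 mg/L.

30.0 mg/L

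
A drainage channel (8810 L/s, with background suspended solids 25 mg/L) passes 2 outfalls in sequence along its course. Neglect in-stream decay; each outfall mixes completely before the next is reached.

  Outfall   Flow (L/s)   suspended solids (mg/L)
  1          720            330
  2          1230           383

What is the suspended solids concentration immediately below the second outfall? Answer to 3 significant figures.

Below outfall 1: Q → 9530 L/s, C = (8810·25.00 + 720.0·330.0)/9530 = 48.04 mg/L.
Below outfall 2: Q → 10760 L/s, C = (9530·48.04 + 1230·383.0)/10760 = 86.33 mg/L.

86.3 mg/L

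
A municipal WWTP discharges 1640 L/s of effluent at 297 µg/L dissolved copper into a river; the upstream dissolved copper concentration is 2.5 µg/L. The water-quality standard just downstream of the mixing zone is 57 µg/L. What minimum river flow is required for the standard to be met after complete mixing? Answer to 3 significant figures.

Set C_mix = 57: (Q·2.500 + 1640·297.0) / (Q + 1640) = 57
→ Q = 1640·(297.0 − 57)/(57 − 2.500) = 7222 L/s.

7220 L/s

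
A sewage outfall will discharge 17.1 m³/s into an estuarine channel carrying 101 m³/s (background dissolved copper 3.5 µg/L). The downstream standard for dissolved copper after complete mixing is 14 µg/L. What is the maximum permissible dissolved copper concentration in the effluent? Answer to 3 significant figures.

At the limit, (Qr·Cr + Qe·Cₑ)/(Qr + Qe) = 14:
Cₑ = (118.1·14 − 101.0·3.500) / 17.10 = 76.02 µg/L.

76.0 µg/L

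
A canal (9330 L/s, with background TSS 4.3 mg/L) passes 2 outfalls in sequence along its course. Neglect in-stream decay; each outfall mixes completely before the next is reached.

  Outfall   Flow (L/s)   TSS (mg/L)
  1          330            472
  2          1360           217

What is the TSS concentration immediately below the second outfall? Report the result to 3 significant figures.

44.6 mg/L

Outfall 1: combined Q = 9660 L/s; C = (9330·4.300 + 330.0·472.0)/9660 = 20.28 mg/L.
Outfall 2: combined Q = 11020 L/s; C = (9660·20.28 + 1360·217.0)/11020 = 44.56 mg/L.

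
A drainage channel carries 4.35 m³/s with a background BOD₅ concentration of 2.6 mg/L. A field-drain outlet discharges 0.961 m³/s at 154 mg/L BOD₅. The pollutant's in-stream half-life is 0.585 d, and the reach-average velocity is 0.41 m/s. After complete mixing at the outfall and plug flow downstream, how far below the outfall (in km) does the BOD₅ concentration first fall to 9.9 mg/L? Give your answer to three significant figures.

33.1 km

Conservation of mass: C = (4.350·2.600 + 0.9610·154.0) / 5.311 = 159.3/5.311 = 30.00 mg/L.
Half-life 0.585 d → k = ln 2 / 0.585 = 1.185 d⁻¹.
Set 30.00·exp(−k·t) = 9.9 → t = ln(30.00/9.9)/k = 80830 s = 22.45 h.
Distance = v·t = 0.41·80830 = 33140 m = 33.14 km.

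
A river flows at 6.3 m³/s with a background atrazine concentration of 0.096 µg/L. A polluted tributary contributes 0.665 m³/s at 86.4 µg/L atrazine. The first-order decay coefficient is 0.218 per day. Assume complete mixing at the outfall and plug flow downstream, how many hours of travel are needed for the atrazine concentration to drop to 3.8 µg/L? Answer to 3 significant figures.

86.5 h

Mixed concentration C = ΣQC/ΣQ = (6.300·0.09600 + 0.6650·86.40) / 6.965 = 58.06/6.965 = 8.336 µg/L.
8.336·exp(−k·t) = 3.8 → t = ln(8.336/3.8)/k = 311400 s = 86.49 h.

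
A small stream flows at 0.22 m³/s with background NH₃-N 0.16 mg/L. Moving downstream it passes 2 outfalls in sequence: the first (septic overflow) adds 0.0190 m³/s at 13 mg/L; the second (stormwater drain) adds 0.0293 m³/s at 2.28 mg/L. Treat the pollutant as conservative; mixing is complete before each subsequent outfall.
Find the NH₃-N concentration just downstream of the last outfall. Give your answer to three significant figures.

After outfall 1: Q = 0.2200 + 0.01900 = 0.2390 m³/s; C = (0.2200·0.1600 + 0.01900·13.00)/0.2390 = 1.181 mg/L.
After outfall 2: Q = 0.2390 + 0.02930 = 0.2683 m³/s; C = (0.2390·1.181 + 0.02930·2.280)/0.2683 = 1.301 mg/L.

1.30 mg/L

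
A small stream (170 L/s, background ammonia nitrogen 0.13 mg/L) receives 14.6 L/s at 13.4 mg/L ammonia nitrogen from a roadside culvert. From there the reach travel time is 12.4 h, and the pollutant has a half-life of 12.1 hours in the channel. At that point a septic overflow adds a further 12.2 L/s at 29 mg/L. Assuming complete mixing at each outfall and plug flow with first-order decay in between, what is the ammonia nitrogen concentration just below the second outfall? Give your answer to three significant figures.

2.34 mg/L

Mixed concentration C = ΣQC/ΣQ = (170.0·0.1300 + 14.60·13.40) / 184.6 = 217.7/184.6 = 1.180 mg/L; combined flow 184.6 L/s.
Half-life 12.1 h → k = ln 2 / 12.1 = 0.05728 h⁻¹ = 1.375 d⁻¹.
Applying C = C₀e^(−kt): 1.180 × 0.4915 = 0.5797 mg/L.
Second outfall: C = (184.6·0.5797 + 12.20·29.00)/196.8 = 2.342 mg/L.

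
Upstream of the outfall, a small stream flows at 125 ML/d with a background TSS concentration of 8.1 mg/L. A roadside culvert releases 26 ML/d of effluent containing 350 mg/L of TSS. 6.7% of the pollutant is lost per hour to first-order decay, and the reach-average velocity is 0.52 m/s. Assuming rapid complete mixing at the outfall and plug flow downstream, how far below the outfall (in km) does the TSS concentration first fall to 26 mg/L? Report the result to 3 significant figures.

25.5 km

Conservation of mass: C = (125.0·8.100 + 26.00·350.0) / 151.0 = 10110/151.0 = 66.97 mg/L.
6.7%/h lost → k = −ln(1 − 0.067) = 0.06935 h⁻¹.
Set 66.97·exp(−k·t) = 26 → t = ln(66.97/26)/k = 49120 s = 13.64 h.
Distance = v·t = 0.52·49120 = 25540 m = 25.54 km.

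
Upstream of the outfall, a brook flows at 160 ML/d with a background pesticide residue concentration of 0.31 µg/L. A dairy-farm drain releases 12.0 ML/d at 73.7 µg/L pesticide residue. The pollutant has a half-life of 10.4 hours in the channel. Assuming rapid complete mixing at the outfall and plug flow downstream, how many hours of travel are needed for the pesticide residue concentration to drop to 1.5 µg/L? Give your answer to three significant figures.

19.3 h

After mixing, C = (160.0·0.3100 + 12.00·73.70) / 172.0 = 934.0/172.0 = 5.430 µg/L.
Half-life 10.4 h → k = ln 2 / 10.4 = 0.06665 h⁻¹ = 1.600 d⁻¹.
5.430·exp(−k·t) = 1.5 → t = ln(5.430/1.5)/k = 69490 s = 19.30 h.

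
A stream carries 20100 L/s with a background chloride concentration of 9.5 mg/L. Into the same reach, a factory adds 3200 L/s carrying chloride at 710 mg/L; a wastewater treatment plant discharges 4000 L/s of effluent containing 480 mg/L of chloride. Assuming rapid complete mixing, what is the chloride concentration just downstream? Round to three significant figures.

Mixed concentration C = ΣQC/ΣQ = (20100·9.500 + 3200·710.0 + 4000·480.0) / 27300 = 4383000/27300 = 160.5 mg/L.

161 mg/L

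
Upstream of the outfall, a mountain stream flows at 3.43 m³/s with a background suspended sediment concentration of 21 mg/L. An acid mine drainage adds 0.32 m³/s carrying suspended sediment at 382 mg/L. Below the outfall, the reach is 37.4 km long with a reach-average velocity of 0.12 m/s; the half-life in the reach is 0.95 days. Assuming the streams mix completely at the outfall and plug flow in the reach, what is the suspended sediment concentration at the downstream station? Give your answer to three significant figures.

Mixed concentration C = ΣQC/ΣQ = (3.430·21.00 + 0.3200·382.0) / 3.750 = 194.3/3.750 = 51.81 mg/L.
Travel time t = 37.4·1000 / 0.12 = 311700 s = 86.57 h.
Half-life 0.95 d → k = ln 2 / 0.95 = 0.7296 d⁻¹.
Decay over the reach: 51.81·exp(−kt) = 51.81·0.07194 = 3.727 mg/L.

3.73 mg/L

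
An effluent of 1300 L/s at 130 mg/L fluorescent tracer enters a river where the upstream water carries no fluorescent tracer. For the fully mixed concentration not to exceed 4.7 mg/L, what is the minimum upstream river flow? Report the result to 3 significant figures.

Set C_mix = 4.7: (Q·0 + 1300·130.0) / (Q + 1300) = 4.7
→ Q = 1300·(130.0 − 4.7)/(4.7 − 0) = 34660 L/s.

34700 L/s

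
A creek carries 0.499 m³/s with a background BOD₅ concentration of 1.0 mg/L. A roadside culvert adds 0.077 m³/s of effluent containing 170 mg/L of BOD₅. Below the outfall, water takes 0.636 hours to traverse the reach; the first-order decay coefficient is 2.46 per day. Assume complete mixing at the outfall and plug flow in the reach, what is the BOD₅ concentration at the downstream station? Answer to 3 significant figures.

22.1 mg/L

Mass balance: C = (0.4990·1.000 + 0.07700·170.0) / 0.5760 = 13.59/0.5760 = 23.59 mg/L.
Applying C = C₀e^(−kt): 23.59 × 0.9369 = 22.10 mg/L.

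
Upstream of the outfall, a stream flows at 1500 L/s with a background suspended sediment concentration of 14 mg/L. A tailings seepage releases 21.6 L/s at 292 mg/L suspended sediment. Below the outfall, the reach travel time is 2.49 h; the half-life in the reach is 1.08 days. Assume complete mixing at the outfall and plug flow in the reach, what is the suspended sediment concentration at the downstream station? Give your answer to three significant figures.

After mixing, C = (1500·14.00 + 21.60·292.0) / 1522 = 27310/1522 = 17.95 mg/L.
Half-life 1.08 d → k = ln 2 / 1.08 = 0.6418 d⁻¹.
After decay, C = 17.95 × e^(−kt) = 17.95 × 0.9356 = 16.79 mg/L.

16.8 mg/L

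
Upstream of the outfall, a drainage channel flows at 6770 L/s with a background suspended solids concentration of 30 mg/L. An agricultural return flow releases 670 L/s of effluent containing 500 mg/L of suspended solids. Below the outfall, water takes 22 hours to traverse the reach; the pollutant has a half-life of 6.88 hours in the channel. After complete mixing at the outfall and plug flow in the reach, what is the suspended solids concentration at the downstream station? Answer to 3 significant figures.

Mixed concentration C = ΣQC/ΣQ = (6770·30.00 + 670.0·500.0) / 7440 = 538100/7440 = 72.33 mg/L.
Half-life 6.88 h → k = ln 2 / 6.88 = 0.1007 h⁻¹ = 2.418 d⁻¹.
First-order decay: C = 72.33·exp(−k·t) = 72.33·0.1090 = 7.883 mg/L.

7.88 mg/L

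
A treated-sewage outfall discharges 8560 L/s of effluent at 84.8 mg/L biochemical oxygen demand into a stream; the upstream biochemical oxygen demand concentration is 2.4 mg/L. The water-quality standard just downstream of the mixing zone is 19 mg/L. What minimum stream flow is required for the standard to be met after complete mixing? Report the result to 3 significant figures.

33900 L/s

Set C_mix = 19: (Q·2.400 + 8560·84.80) / (Q + 8560) = 19
→ Q = 8560·(84.80 − 19)/(19 − 2.400) = 33930 L/s.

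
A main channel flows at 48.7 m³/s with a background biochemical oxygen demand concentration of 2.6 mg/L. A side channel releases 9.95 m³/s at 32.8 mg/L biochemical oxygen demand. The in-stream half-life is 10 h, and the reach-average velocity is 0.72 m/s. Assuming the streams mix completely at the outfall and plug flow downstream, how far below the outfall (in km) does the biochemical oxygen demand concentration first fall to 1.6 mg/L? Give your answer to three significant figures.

Conservation of mass: C = (48.70·2.600 + 9.950·32.80) / 58.65 = 453.0/58.65 = 7.723 mg/L.
Half-life 10 h → k = ln 2 / 10 = 0.06931 h⁻¹ = 1.664 d⁻¹.
Set 7.723·exp(−k·t) = 1.6 → t = ln(7.723/1.6)/k = 81760 s = 22.71 h.
Distance = v·t = 0.72·81760 = 58870 m = 58.87 km.

58.9 km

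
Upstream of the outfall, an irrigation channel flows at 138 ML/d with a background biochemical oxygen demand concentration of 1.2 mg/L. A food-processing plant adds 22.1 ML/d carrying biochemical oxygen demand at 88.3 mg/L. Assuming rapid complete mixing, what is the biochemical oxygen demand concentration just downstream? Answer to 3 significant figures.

Conservation of mass: C = (138.0·1.200 + 22.10·88.30) / 160.1 = 2117/160.1 = 13.22 mg/L.

13.2 mg/L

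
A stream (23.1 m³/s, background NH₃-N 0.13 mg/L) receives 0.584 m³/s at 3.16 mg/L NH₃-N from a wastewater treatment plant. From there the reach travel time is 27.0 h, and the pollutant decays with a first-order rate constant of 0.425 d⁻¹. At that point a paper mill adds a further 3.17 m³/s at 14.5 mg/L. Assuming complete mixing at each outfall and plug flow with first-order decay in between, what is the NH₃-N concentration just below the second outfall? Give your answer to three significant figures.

After mixing, C = (23.10·0.1300 + 0.5840·3.160) / 23.68 = 4.848/23.68 = 0.2047 mg/L; combined flow 23.68 m³/s.
After decay, C = 0.2047 × e^(−kt) = 0.2047 × 0.6199 = 0.1269 mg/L.
At the second outfall, C = (23.68·0.1269 + 3.170·14.50) / (23.68 + 3.170) = 1.824 mg/L.

1.82 mg/L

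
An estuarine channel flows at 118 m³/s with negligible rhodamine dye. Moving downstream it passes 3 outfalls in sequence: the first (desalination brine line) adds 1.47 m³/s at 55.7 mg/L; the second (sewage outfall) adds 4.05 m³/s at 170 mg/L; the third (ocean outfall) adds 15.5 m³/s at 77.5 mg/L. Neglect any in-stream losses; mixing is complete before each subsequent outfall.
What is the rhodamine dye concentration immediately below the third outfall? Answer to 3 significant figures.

After outfall 1: Q = 118.0 + 1.470 = 119.5 m³/s; C = (118.0·0 + 1.470·55.70)/119.5 = 0.6854 mg/L.
After outfall 2: Q = 119.5 + 4.050 = 123.5 m³/s; C = (119.5·0.6854 + 4.050·170.0)/123.5 = 6.237 mg/L.
After outfall 3: Q = 123.5 + 15.50 = 139.0 m³/s; C = (123.5·6.237 + 15.50·77.50)/139.0 = 14.18 mg/L.

14.2 mg/L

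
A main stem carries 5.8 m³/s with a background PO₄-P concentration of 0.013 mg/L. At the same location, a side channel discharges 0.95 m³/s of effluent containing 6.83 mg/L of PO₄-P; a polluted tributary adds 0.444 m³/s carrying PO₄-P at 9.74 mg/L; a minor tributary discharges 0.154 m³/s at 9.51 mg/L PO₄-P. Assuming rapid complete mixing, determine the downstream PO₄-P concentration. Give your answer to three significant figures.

Mass balance: C = (5.800·0.01300 + 0.9500·6.830 + 0.4440·9.740 + 0.1540·9.510) / 7.348 = 12.35/7.348 = 1.681 mg/L.

1.68 mg/L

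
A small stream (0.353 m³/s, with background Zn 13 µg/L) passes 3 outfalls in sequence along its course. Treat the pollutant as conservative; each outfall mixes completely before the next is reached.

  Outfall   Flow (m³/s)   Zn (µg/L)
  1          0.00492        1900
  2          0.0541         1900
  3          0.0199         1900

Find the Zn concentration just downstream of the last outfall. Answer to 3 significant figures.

Outfall 1: combined Q = 0.3579 m³/s; C = (0.3530·13.00 + 0.004920·1900)/0.3579 = 38.94 µg/L.
Outfall 2: combined Q = 0.4120 m³/s; C = (0.3579·38.94 + 0.05410·1900)/0.4120 = 283.3 µg/L.
Outfall 3: combined Q = 0.4319 m³/s; C = (0.4120·283.3 + 0.01990·1900)/0.4319 = 357.8 µg/L.

358 µg/L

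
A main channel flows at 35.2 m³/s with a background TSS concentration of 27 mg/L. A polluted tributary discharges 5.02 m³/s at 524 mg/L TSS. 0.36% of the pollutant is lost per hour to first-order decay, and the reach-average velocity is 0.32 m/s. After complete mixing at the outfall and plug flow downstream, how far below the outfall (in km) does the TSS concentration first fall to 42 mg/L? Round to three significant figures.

240 km

Mixed concentration C = ΣQC/ΣQ = (35.20·27.00 + 5.020·524.0) / 40.22 = 3581/40.22 = 89.03 mg/L.
0.36%/h lost → k = −ln(1 − 0.0036) = 0.003606 h⁻¹.
Set 89.03·exp(−k·t) = 42 → t = ln(89.03/42)/k = 750000 s = 208.3 h.
Distance = v·t = 0.32·750000 = 240000 m = 240.0 km.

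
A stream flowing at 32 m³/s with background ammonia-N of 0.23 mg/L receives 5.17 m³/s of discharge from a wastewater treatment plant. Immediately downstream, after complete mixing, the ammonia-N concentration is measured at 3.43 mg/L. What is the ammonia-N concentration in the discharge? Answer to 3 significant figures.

23.2 mg/L

Mass balance: 32.00·0.2300 + 5.170·Cₑ = 37.17·3.430
→ Cₑ = (37.17·3.430 − 32.00·0.2300) / 5.170 = 23.24 mg/L.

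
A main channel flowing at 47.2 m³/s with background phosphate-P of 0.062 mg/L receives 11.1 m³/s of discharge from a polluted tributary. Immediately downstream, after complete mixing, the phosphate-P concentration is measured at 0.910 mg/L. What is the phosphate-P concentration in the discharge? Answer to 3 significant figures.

Mass balance: 47.20·0.06200 + 11.10·Cₑ = 58.30·0.9100
→ Cₑ = (58.30·0.9100 − 47.20·0.06200) / 11.10 = 4.516 mg/L.

4.52 mg/L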